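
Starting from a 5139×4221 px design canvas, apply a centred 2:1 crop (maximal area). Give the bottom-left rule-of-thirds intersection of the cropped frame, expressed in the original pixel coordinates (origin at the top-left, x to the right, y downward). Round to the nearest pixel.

x = 1713 px, y = 2539 px

5139/4221 < 2/1, so the 2:1 crop keeps the full width 5139 and trims height to 5139 × 1/2 = 2569.50 px.
Top offset = (4221 − 2569.50)/2 = 825.75 px; left offset = 0.
Bottom-left is one-third across and two-thirds down within the crop:
x = 0.00 + 1 × 5139.00/3 ≈ 1713; y = 825.75 + 2 × 2569.50/3 ≈ 2539.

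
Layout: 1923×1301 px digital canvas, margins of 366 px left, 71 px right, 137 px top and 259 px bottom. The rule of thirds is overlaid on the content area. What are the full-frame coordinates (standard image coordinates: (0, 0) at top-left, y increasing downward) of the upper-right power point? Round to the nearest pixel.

(1357, 439)

Content width = 1923 − 366 − 71 = 1486 px; content height = 1301 − 137 − 259 = 905 px.
Upper-right is two-thirds across and one-third down within the content area.
x = 366 + 2 × 1486/3 = 366 + 990.67 ≈ 1357
y = 137 + 1 × 905/3 = 137 + 301.67 ≈ 439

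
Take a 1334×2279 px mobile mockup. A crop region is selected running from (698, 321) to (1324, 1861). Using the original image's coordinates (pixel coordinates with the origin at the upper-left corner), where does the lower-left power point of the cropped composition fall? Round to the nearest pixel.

Crop width = 1324 − 698 = 626 px; one third is 208.67 px.
Crop height = 1861 − 321 = 1540 px; one third is 513.33 px.
The lower-left point is one-third across and two-thirds down within the crop:
x = 698 + 1 × 208.67 ≈ 907; y = 321 + 2 × 513.33 ≈ 1348.

x = 907 px, y = 1348 px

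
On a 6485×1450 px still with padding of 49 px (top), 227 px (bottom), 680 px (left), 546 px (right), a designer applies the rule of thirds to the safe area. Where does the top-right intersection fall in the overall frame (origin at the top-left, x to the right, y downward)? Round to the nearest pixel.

(4186, 440)

Content width = 6485 − 680 − 546 = 5259 px; content height = 1450 − 49 − 227 = 1174 px.
Top-right is two-thirds across and one-third down within the safe area.
x = 680 + 2 × 5259/3 = 680 + 3506.00 ≈ 4186
y = 49 + 1 × 1174/3 = 49 + 391.33 ≈ 440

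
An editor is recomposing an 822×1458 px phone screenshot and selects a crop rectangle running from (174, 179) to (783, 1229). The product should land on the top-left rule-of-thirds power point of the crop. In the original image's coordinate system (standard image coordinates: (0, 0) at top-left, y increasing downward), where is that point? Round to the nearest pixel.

Crop width = 783 − 174 = 609 px; one third is 203.00 px.
Crop height = 1229 − 179 = 1050 px; one third is 350.00 px.
The top-left point is one-third across and one-third down within the crop:
x = 174 + 1 × 203.00 ≈ 377; y = 179 + 1 × 350.00 ≈ 529.

(377, 529)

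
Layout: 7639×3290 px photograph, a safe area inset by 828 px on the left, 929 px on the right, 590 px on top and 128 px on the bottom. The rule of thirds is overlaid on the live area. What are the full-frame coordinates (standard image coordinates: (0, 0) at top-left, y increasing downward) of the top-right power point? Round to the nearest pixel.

x = 4749 px, y = 1447 px

Content width = 7639 − 828 − 929 = 5882 px; content height = 3290 − 590 − 128 = 2572 px.
Top-right is two-thirds across and one-third down within the live area.
x = 828 + 2 × 5882/3 = 828 + 3921.33 ≈ 4749
y = 590 + 1 × 2572/3 = 590 + 857.33 ≈ 1447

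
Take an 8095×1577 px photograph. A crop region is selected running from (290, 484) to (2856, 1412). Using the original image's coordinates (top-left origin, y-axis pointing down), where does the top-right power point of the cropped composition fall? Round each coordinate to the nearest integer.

Crop width = 2856 − 290 = 2566 px; one third is 855.33 px.
Crop height = 1412 − 484 = 928 px; one third is 309.33 px.
The top-right point is two-thirds across and one-third down within the crop:
x = 290 + 2 × 855.33 ≈ 2001; y = 484 + 1 × 309.33 ≈ 793.

(2001, 793)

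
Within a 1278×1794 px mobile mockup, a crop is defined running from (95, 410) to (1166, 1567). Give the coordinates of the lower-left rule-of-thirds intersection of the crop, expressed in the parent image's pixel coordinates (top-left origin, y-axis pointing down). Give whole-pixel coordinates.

x = 452 px, y = 1181 px

Crop width = 1166 − 95 = 1071 px; one third is 357.00 px.
Crop height = 1567 − 410 = 1157 px; one third is 385.67 px.
The lower-left point is one-third across and two-thirds down within the crop:
x = 95 + 1 × 357.00 ≈ 452; y = 410 + 2 × 385.67 ≈ 1181.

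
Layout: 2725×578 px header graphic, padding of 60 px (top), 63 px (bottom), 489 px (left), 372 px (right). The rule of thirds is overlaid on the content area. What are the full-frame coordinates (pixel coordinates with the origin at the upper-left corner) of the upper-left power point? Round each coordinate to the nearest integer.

x = 1110 px, y = 212 px

Content width = 2725 − 489 − 372 = 1864 px; content height = 578 − 60 − 63 = 455 px.
Upper-left is one-third across and one-third down within the content area.
x = 489 + 1 × 1864/3 = 489 + 621.33 ≈ 1110
y = 60 + 1 × 455/3 = 60 + 151.67 ≈ 212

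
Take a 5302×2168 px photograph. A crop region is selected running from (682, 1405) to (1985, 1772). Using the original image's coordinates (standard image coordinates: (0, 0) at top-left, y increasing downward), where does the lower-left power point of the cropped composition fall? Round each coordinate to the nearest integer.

Crop width = 1985 − 682 = 1303 px; one third is 434.33 px.
Crop height = 1772 − 1405 = 367 px; one third is 122.33 px.
The lower-left point is one-third across and two-thirds down within the crop:
x = 682 + 1 × 434.33 ≈ 1116; y = 1405 + 2 × 122.33 ≈ 1650.

x = 1116 px, y = 1650 px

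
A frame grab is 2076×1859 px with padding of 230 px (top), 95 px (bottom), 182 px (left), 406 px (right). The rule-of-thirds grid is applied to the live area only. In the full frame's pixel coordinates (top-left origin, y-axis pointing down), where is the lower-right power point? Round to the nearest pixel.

x = 1174 px, y = 1253 px

Content width = 2076 − 182 − 406 = 1488 px; content height = 1859 − 230 − 95 = 1534 px.
Lower-right is two-thirds across and two-thirds down within the live area.
x = 182 + 2 × 1488/3 = 182 + 992.00 ≈ 1174
y = 230 + 2 × 1534/3 = 230 + 1022.67 ≈ 1253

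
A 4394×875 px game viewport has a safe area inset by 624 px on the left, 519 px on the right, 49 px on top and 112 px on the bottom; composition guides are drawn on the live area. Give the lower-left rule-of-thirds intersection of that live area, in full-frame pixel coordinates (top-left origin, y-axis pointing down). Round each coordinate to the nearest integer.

x = 1708 px, y = 525 px

Content width = 4394 − 624 − 519 = 3251 px; content height = 875 − 49 − 112 = 714 px.
Lower-left is one-third across and two-thirds down within the live area.
x = 624 + 1 × 3251/3 = 624 + 1083.67 ≈ 1708
y = 49 + 2 × 714/3 = 49 + 476.00 ≈ 525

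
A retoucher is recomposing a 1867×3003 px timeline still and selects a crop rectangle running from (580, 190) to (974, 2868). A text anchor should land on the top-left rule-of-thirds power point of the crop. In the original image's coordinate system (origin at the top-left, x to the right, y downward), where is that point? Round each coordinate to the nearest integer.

Crop width = 974 − 580 = 394 px; one third is 131.33 px.
Crop height = 2868 − 190 = 2678 px; one third is 892.67 px.
The top-left point is one-third across and one-third down within the crop:
x = 580 + 1 × 131.33 ≈ 711; y = 190 + 1 × 892.67 ≈ 1083.

x = 711 px, y = 1083 px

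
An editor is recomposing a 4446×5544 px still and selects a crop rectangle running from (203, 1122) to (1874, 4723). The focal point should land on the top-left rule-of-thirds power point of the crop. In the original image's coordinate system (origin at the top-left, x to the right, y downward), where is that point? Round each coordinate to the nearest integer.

Crop width = 1874 − 203 = 1671 px; one third is 557.00 px.
Crop height = 4723 − 1122 = 3601 px; one third is 1200.33 px.
The top-left point is one-third across and one-third down within the crop:
x = 203 + 1 × 557.00 ≈ 760; y = 1122 + 1 × 1200.33 ≈ 2322.

x = 760 px, y = 2322 px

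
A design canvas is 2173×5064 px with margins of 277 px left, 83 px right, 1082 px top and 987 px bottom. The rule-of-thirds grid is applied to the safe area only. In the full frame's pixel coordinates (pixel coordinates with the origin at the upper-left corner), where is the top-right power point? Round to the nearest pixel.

(1486, 2080)

Content width = 2173 − 277 − 83 = 1813 px; content height = 5064 − 1082 − 987 = 2995 px.
Top-right is two-thirds across and one-third down within the safe area.
x = 277 + 2 × 1813/3 = 277 + 1208.67 ≈ 1486
y = 1082 + 1 × 2995/3 = 1082 + 998.33 ≈ 2080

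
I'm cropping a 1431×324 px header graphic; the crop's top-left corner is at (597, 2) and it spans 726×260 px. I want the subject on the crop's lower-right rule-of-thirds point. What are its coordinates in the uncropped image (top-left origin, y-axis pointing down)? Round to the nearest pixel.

(1081, 175)

One third of the crop width 726 is 242.00 px.
One third of the crop height 260 is 86.67 px.
The lower-right point is two-thirds across and two-thirds down within the crop:
x = 597 + 2 × 242.00 ≈ 1081; y = 2 + 2 × 86.67 ≈ 175.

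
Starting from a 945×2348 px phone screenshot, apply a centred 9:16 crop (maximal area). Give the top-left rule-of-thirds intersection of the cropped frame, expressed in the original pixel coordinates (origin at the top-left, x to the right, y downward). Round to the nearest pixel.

945/2348 < 9/16, so the 9:16 crop keeps the full width 945 and trims height to 945 × 16/9 = 1680.00 px.
Top offset = (2348 − 1680.00)/2 = 334.00 px; left offset = 0.
Top-left is one-third across and one-third down within the crop:
x = 0.00 + 1 × 945.00/3 ≈ 315; y = 334.00 + 1 × 1680.00/3 ≈ 894.

x = 315 px, y = 894 px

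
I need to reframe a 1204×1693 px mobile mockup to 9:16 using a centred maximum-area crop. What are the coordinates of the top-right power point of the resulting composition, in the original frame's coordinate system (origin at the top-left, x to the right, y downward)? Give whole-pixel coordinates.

x = 761 px, y = 564 px

1204/1693 > 9/16, so the 9:16 crop keeps the full height 1693 and trims width to 1693 × 9/16 = 952.31 px.
Left offset = (1204 − 952.31)/2 = 125.84 px; top offset = 0.
Top-right is two-thirds across and one-third down within the crop:
x = 125.84 + 2 × 952.31/3 ≈ 761; y = 0.00 + 1 × 1693.00/3 ≈ 564.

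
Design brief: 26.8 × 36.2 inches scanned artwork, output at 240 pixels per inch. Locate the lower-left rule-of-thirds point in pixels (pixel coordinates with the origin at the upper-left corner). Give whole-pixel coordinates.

(2144, 5792)

In pixels the canvas is 26.8 × 240 = 6432 wide and 36.2 × 240 = 8688 tall.
The lower-left point is one-third across and two-thirds down:
x = 1 × 6432/3 ≈ 2144; y = 2 × 8688/3 ≈ 5792.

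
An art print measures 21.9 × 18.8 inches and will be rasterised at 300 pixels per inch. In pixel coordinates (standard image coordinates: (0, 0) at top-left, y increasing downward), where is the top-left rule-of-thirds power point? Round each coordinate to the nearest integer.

In pixels the canvas is 21.9 × 300 = 6570 wide and 18.8 × 300 = 5640 tall.
The top-left point is one-third across and one-third down:
x = 1 × 6570/3 ≈ 2190; y = 1 × 5640/3 ≈ 1880.

x = 2190 px, y = 1880 px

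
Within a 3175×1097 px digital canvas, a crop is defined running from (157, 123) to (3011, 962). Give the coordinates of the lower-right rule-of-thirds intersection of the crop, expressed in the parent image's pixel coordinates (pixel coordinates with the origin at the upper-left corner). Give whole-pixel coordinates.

x = 2060 px, y = 682 px

Crop width = 3011 − 157 = 2854 px; one third is 951.33 px.
Crop height = 962 − 123 = 839 px; one third is 279.67 px.
The lower-right point is two-thirds across and two-thirds down within the crop:
x = 157 + 2 × 951.33 ≈ 2060; y = 123 + 2 × 279.67 ≈ 682.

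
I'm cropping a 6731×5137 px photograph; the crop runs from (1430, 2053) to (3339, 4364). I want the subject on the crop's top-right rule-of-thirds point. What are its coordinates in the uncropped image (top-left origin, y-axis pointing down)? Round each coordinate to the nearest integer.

Crop width = 3339 − 1430 = 1909 px; one third is 636.33 px.
Crop height = 4364 − 2053 = 2311 px; one third is 770.33 px.
The top-right point is two-thirds across and one-third down within the crop:
x = 1430 + 2 × 636.33 ≈ 2703; y = 2053 + 1 × 770.33 ≈ 2823.

(2703, 2823)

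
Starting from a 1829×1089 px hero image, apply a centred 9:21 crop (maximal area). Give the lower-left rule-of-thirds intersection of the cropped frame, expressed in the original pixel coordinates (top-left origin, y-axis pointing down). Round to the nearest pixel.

1829/1089 > 9/21, so the 9:21 crop keeps the full height 1089 and trims width to 1089 × 9/21 = 466.71 px.
Left offset = (1829 − 466.71)/2 = 681.14 px; top offset = 0.
Lower-left is one-third across and two-thirds down within the crop:
x = 681.14 + 1 × 466.71/3 ≈ 837; y = 0.00 + 2 × 1089.00/3 ≈ 726.

x = 837 px, y = 726 px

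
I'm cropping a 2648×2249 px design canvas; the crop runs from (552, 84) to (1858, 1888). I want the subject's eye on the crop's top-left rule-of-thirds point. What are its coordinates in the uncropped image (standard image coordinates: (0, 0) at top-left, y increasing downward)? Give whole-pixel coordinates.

Crop width = 1858 − 552 = 1306 px; one third is 435.33 px.
Crop height = 1888 − 84 = 1804 px; one third is 601.33 px.
The top-left point is one-third across and one-third down within the crop:
x = 552 + 1 × 435.33 ≈ 987; y = 84 + 1 × 601.33 ≈ 685.

(987, 685)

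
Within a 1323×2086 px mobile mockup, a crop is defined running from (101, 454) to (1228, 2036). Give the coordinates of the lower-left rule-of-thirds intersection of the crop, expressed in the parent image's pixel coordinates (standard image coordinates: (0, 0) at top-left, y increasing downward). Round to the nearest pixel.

Crop width = 1228 − 101 = 1127 px; one third is 375.67 px.
Crop height = 2036 − 454 = 1582 px; one third is 527.33 px.
The lower-left point is one-third across and two-thirds down within the crop:
x = 101 + 1 × 375.67 ≈ 477; y = 454 + 2 × 527.33 ≈ 1509.

(477, 1509)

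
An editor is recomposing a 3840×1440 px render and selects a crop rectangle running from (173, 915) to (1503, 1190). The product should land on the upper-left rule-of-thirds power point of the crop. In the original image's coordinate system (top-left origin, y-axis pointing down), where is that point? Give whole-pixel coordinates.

Crop width = 1503 − 173 = 1330 px; one third is 443.33 px.
Crop height = 1190 − 915 = 275 px; one third is 91.67 px.
The upper-left point is one-third across and one-third down within the crop:
x = 173 + 1 × 443.33 ≈ 616; y = 915 + 1 × 91.67 ≈ 1007.

x = 616 px, y = 1007 px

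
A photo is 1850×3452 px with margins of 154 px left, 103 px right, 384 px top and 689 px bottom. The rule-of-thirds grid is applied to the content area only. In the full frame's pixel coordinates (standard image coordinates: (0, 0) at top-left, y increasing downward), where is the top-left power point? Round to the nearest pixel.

x = 685 px, y = 1177 px

Content width = 1850 − 154 − 103 = 1593 px; content height = 3452 − 384 − 689 = 2379 px.
Top-left is one-third across and one-third down within the content area.
x = 154 + 1 × 1593/3 = 154 + 531.00 ≈ 685
y = 384 + 1 × 2379/3 = 384 + 793.00 ≈ 1177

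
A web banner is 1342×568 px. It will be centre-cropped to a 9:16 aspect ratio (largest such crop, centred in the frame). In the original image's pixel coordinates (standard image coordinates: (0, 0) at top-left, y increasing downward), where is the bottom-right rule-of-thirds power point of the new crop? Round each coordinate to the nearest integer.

1342/568 > 9/16, so the 9:16 crop keeps the full height 568 and trims width to 568 × 9/16 = 319.50 px.
Left offset = (1342 − 319.50)/2 = 511.25 px; top offset = 0.
Bottom-right is two-thirds across and two-thirds down within the crop:
x = 511.25 + 2 × 319.50/3 ≈ 724; y = 0.00 + 2 × 568.00/3 ≈ 379.

(724, 379)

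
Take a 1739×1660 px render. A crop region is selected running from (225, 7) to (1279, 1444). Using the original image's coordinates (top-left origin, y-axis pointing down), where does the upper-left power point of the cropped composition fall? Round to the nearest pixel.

x = 576 px, y = 486 px

Crop width = 1279 − 225 = 1054 px; one third is 351.33 px.
Crop height = 1444 − 7 = 1437 px; one third is 479.00 px.
The upper-left point is one-third across and one-third down within the crop:
x = 225 + 1 × 351.33 ≈ 576; y = 7 + 1 × 479.00 ≈ 486.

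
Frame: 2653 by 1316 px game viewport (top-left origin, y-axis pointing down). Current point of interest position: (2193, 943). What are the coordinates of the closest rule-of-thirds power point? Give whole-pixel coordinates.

Third lines: x ∈ {884, 1769}, y ∈ {439, 877}.
2193 is closer to x = 1769; 943 is closer to y = 877.
So the nearest intersection is the lower-right power point.

(1769, 877)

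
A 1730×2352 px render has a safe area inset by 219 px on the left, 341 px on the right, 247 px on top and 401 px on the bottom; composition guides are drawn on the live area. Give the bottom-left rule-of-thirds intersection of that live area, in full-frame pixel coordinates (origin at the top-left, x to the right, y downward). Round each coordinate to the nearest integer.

(609, 1383)

Content width = 1730 − 219 − 341 = 1170 px; content height = 2352 − 247 − 401 = 1704 px.
Bottom-left is one-third across and two-thirds down within the live area.
x = 219 + 1 × 1170/3 = 219 + 390.00 ≈ 609
y = 247 + 2 × 1704/3 = 247 + 1136.00 ≈ 1383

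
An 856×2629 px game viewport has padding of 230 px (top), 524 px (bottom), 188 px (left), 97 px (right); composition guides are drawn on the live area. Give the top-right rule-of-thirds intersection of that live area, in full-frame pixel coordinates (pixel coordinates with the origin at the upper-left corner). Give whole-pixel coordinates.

(569, 855)

Content width = 856 − 188 − 97 = 571 px; content height = 2629 − 230 − 524 = 1875 px.
Top-right is two-thirds across and one-third down within the live area.
x = 188 + 2 × 571/3 = 188 + 380.67 ≈ 569
y = 230 + 1 × 1875/3 = 230 + 625.00 ≈ 855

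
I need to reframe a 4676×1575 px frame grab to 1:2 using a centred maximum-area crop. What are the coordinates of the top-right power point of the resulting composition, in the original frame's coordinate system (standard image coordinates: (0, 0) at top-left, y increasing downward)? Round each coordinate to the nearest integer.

x = 2469 px, y = 525 px

4676/1575 > 1/2, so the 1:2 crop keeps the full height 1575 and trims width to 1575 × 1/2 = 787.50 px.
Left offset = (4676 − 787.50)/2 = 1944.25 px; top offset = 0.
Top-right is two-thirds across and one-third down within the crop:
x = 1944.25 + 2 × 787.50/3 ≈ 2469; y = 0.00 + 1 × 1575.00/3 ≈ 525.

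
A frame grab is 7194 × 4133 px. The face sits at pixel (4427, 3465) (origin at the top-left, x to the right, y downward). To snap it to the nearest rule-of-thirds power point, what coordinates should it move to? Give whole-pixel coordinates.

x = 4796 px, y = 2755 px

Third lines: x ∈ {2398, 4796}, y ∈ {1378, 2755}.
4427 is closer to x = 4796; 3465 is closer to y = 2755.
So the nearest intersection is the lower-right power point.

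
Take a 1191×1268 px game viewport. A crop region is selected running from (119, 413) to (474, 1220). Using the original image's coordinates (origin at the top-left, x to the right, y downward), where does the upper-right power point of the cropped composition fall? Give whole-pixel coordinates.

(356, 682)

Crop width = 474 − 119 = 355 px; one third is 118.33 px.
Crop height = 1220 − 413 = 807 px; one third is 269.00 px.
The upper-right point is two-thirds across and one-third down within the crop:
x = 119 + 2 × 118.33 ≈ 356; y = 413 + 1 × 269.00 ≈ 682.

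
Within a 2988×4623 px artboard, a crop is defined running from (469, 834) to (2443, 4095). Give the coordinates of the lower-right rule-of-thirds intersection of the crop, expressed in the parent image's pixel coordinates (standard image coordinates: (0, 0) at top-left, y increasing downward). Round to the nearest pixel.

Crop width = 2443 − 469 = 1974 px; one third is 658.00 px.
Crop height = 4095 − 834 = 3261 px; one third is 1087.00 px.
The lower-right point is two-thirds across and two-thirds down within the crop:
x = 469 + 2 × 658.00 ≈ 1785; y = 834 + 2 × 1087.00 ≈ 3008.

(1785, 3008)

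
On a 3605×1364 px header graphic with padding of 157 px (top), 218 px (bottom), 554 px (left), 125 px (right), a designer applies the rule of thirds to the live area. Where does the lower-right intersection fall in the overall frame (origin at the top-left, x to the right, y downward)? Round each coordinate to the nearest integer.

(2505, 816)

Content width = 3605 − 554 − 125 = 2926 px; content height = 1364 − 157 − 218 = 989 px.
Lower-right is two-thirds across and two-thirds down within the live area.
x = 554 + 2 × 2926/3 = 554 + 1950.67 ≈ 2505
y = 157 + 2 × 989/3 = 157 + 659.33 ≈ 816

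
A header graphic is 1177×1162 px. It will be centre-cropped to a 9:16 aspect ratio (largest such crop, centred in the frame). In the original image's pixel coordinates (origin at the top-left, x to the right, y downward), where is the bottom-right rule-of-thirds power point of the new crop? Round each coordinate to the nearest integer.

(697, 775)

1177/1162 > 9/16, so the 9:16 crop keeps the full height 1162 and trims width to 1162 × 9/16 = 653.62 px.
Left offset = (1177 − 653.62)/2 = 261.69 px; top offset = 0.
Bottom-right is two-thirds across and two-thirds down within the crop:
x = 261.69 + 2 × 653.62/3 ≈ 697; y = 0.00 + 2 × 1162.00/3 ≈ 775.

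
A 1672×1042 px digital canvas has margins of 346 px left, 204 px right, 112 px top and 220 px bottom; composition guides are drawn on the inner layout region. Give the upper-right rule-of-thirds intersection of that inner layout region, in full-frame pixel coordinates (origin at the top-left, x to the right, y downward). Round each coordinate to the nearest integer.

x = 1094 px, y = 349 px

Content width = 1672 − 346 − 204 = 1122 px; content height = 1042 − 112 − 220 = 710 px.
Upper-right is two-thirds across and one-third down within the inner layout region.
x = 346 + 2 × 1122/3 = 346 + 748.00 ≈ 1094
y = 112 + 1 × 710/3 = 112 + 236.67 ≈ 349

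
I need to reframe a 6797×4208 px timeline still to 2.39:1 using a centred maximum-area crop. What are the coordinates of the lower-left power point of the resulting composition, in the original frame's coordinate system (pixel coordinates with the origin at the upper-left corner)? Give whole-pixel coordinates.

x = 2266 px, y = 2578 px

6797/4208 < 2.39/1, so the 2.39:1 crop keeps the full width 6797 and trims height to 6797 × 1/2.39 = 2843.93 px.
Top offset = (4208 − 2843.93)/2 = 682.03 px; left offset = 0.
Lower-left is one-third across and two-thirds down within the crop:
x = 0.00 + 1 × 6797.00/3 ≈ 2266; y = 682.03 + 2 × 2843.93/3 ≈ 2578.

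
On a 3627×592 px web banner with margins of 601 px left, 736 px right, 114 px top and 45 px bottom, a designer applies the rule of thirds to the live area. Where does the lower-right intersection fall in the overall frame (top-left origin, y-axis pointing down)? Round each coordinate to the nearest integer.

Content width = 3627 − 601 − 736 = 2290 px; content height = 592 − 114 − 45 = 433 px.
Lower-right is two-thirds across and two-thirds down within the live area.
x = 601 + 2 × 2290/3 = 601 + 1526.67 ≈ 2128
y = 114 + 2 × 433/3 = 114 + 288.67 ≈ 403

(2128, 403)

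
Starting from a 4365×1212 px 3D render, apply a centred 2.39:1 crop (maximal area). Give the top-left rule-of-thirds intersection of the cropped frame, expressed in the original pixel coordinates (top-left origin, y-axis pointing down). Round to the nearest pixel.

4365/1212 > 2.39/1, so the 2.39:1 crop keeps the full height 1212 and trims width to 1212 × 2.39/1 = 2896.68 px.
Left offset = (4365 − 2896.68)/2 = 734.16 px; top offset = 0.
Top-left is one-third across and one-third down within the crop:
x = 734.16 + 1 × 2896.68/3 ≈ 1700; y = 0.00 + 1 × 1212.00/3 ≈ 404.

x = 1700 px, y = 404 px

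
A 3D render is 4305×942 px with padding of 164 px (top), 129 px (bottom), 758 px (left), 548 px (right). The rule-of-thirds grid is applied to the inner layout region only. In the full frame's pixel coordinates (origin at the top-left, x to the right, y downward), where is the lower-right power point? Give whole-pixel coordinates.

Content width = 4305 − 758 − 548 = 2999 px; content height = 942 − 164 − 129 = 649 px.
Lower-right is two-thirds across and two-thirds down within the inner layout region.
x = 758 + 2 × 2999/3 = 758 + 1999.33 ≈ 2757
y = 164 + 2 × 649/3 = 164 + 432.67 ≈ 597

x = 2757 px, y = 597 px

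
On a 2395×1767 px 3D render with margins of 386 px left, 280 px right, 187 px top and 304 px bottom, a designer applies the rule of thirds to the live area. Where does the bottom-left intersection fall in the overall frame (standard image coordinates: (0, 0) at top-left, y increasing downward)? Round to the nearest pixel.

(962, 1038)

Content width = 2395 − 386 − 280 = 1729 px; content height = 1767 − 187 − 304 = 1276 px.
Bottom-left is one-third across and two-thirds down within the live area.
x = 386 + 1 × 1729/3 = 386 + 576.33 ≈ 962
y = 187 + 2 × 1276/3 = 187 + 850.67 ≈ 1038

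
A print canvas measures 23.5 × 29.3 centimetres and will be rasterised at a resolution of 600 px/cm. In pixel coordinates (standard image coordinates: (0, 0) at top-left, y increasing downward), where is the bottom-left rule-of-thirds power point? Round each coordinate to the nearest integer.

x = 4700 px, y = 11720 px

In pixels the canvas is 23.5 × 600 = 14100 wide and 29.3 × 600 = 17580 tall.
The bottom-left point is one-third across and two-thirds down:
x = 1 × 14100/3 ≈ 4700; y = 2 × 17580/3 ≈ 11720.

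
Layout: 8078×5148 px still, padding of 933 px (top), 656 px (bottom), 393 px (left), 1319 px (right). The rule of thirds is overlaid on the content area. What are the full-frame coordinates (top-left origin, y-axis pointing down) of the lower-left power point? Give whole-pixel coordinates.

Content width = 8078 − 393 − 1319 = 6366 px; content height = 5148 − 933 − 656 = 3559 px.
Lower-left is one-third across and two-thirds down within the content area.
x = 393 + 1 × 6366/3 = 393 + 2122.00 ≈ 2515
y = 933 + 2 × 3559/3 = 933 + 2372.67 ≈ 3306

(2515, 3306)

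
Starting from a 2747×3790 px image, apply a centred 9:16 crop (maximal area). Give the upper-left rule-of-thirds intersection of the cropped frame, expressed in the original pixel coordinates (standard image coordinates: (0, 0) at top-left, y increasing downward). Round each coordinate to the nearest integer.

2747/3790 > 9/16, so the 9:16 crop keeps the full height 3790 and trims width to 3790 × 9/16 = 2131.88 px.
Left offset = (2747 − 2131.88)/2 = 307.56 px; top offset = 0.
Upper-left is one-third across and one-third down within the crop:
x = 307.56 + 1 × 2131.88/3 ≈ 1018; y = 0.00 + 1 × 3790.00/3 ≈ 1263.

x = 1018 px, y = 1263 px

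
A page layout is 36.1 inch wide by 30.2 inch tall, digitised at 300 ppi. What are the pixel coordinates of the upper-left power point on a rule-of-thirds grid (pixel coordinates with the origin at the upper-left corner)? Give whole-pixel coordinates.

x = 3610 px, y = 3020 px

In pixels the canvas is 36.1 × 300 = 10830 wide and 30.2 × 300 = 9060 tall.
The upper-left point is one-third across and one-third down:
x = 1 × 10830/3 ≈ 3610; y = 1 × 9060/3 ≈ 3020.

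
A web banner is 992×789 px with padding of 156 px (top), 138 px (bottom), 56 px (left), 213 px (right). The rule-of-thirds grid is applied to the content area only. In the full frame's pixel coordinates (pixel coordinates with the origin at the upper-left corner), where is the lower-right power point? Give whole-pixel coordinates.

Content width = 992 − 56 − 213 = 723 px; content height = 789 − 156 − 138 = 495 px.
Lower-right is two-thirds across and two-thirds down within the content area.
x = 56 + 2 × 723/3 = 56 + 482.00 ≈ 538
y = 156 + 2 × 495/3 = 156 + 330.00 ≈ 486

x = 538 px, y = 486 px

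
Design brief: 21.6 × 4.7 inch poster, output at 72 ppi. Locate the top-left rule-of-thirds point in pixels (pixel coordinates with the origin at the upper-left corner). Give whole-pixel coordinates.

x = 518 px, y = 113 px

In pixels the canvas is 21.6 × 72 = 1555.2 wide and 4.7 × 72 = 338.4 tall.
The top-left point is one-third across and one-third down:
x = 1 × 1555.2/3 ≈ 518; y = 1 × 338.4/3 ≈ 113.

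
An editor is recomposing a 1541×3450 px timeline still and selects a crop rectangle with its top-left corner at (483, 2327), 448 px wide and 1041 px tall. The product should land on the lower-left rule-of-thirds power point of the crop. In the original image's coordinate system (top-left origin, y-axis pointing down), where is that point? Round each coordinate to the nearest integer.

x = 632 px, y = 3021 px

One third of the crop width 448 is 149.33 px.
One third of the crop height 1041 is 347.00 px.
The lower-left point is one-third across and two-thirds down within the crop:
x = 483 + 1 × 149.33 ≈ 632; y = 2327 + 2 × 347.00 ≈ 3021.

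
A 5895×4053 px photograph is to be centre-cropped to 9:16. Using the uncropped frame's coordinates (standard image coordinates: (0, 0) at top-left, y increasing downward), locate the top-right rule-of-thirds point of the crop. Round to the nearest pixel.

(3327, 1351)

5895/4053 > 9/16, so the 9:16 crop keeps the full height 4053 and trims width to 4053 × 9/16 = 2279.81 px.
Left offset = (5895 − 2279.81)/2 = 1807.59 px; top offset = 0.
Top-right is two-thirds across and one-third down within the crop:
x = 1807.59 + 2 × 2279.81/3 ≈ 3327; y = 0.00 + 1 × 4053.00/3 ≈ 1351.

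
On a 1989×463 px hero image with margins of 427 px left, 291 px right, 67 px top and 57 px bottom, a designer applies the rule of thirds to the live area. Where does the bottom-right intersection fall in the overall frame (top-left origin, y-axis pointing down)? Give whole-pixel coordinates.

Content width = 1989 − 427 − 291 = 1271 px; content height = 463 − 67 − 57 = 339 px.
Bottom-right is two-thirds across and two-thirds down within the live area.
x = 427 + 2 × 1271/3 = 427 + 847.33 ≈ 1274
y = 67 + 2 × 339/3 = 67 + 226.00 ≈ 293

x = 1274 px, y = 293 px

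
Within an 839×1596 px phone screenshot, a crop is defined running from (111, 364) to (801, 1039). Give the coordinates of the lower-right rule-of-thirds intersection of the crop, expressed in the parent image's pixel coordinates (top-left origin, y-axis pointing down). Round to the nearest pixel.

Crop width = 801 − 111 = 690 px; one third is 230.00 px.
Crop height = 1039 − 364 = 675 px; one third is 225.00 px.
The lower-right point is two-thirds across and two-thirds down within the crop:
x = 111 + 2 × 230.00 ≈ 571; y = 364 + 2 × 225.00 ≈ 814.

(571, 814)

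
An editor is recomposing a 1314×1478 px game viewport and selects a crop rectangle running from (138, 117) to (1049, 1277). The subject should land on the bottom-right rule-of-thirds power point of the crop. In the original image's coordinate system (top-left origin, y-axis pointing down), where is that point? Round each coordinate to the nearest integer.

Crop width = 1049 − 138 = 911 px; one third is 303.67 px.
Crop height = 1277 − 117 = 1160 px; one third is 386.67 px.
The bottom-right point is two-thirds across and two-thirds down within the crop:
x = 138 + 2 × 303.67 ≈ 745; y = 117 + 2 × 386.67 ≈ 890.

x = 745 px, y = 890 px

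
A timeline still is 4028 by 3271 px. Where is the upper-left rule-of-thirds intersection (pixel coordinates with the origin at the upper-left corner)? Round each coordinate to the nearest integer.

The upper-left point sits one-third of the way across and one-third of the way down.
x = 1 × 4028/3 ≈ 1343; y = 1 × 3271/3 ≈ 1090.

(1343, 1090)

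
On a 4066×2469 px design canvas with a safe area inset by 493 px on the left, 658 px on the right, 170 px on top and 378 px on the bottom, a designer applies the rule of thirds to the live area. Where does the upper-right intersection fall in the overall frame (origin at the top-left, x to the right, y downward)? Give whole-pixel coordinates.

(2436, 810)

Content width = 4066 − 493 − 658 = 2915 px; content height = 2469 − 170 − 378 = 1921 px.
Upper-right is two-thirds across and one-third down within the live area.
x = 493 + 2 × 2915/3 = 493 + 1943.33 ≈ 2436
y = 170 + 1 × 1921/3 = 170 + 640.33 ≈ 810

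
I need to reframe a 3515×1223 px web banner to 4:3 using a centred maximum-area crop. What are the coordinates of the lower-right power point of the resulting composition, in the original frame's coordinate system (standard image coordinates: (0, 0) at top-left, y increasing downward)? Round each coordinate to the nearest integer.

x = 2029 px, y = 815 px

3515/1223 > 4/3, so the 4:3 crop keeps the full height 1223 and trims width to 1223 × 4/3 = 1630.67 px.
Left offset = (3515 − 1630.67)/2 = 942.17 px; top offset = 0.
Lower-right is two-thirds across and two-thirds down within the crop:
x = 942.17 + 2 × 1630.67/3 ≈ 2029; y = 0.00 + 2 × 1223.00/3 ≈ 815.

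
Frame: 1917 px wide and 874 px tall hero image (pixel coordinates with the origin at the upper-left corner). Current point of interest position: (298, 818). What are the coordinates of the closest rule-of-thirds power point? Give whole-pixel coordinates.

Third lines: x ∈ {639, 1278}, y ∈ {291, 583}.
298 is closer to x = 639; 818 is closer to y = 583.
So the nearest intersection is the lower-left power point.

(639, 583)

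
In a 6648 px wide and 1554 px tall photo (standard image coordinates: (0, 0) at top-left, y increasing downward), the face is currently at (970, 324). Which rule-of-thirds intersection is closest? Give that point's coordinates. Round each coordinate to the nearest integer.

Third lines: x ∈ {2216, 4432}, y ∈ {518, 1036}.
970 is closer to x = 2216; 324 is closer to y = 518.
So the nearest intersection is the upper-left power point.

x = 2216 px, y = 518 px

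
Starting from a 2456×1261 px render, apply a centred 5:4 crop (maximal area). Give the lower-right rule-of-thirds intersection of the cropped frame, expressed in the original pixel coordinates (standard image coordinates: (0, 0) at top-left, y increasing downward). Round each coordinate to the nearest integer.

x = 1491 px, y = 841 px

2456/1261 > 5/4, so the 5:4 crop keeps the full height 1261 and trims width to 1261 × 5/4 = 1576.25 px.
Left offset = (2456 − 1576.25)/2 = 439.88 px; top offset = 0.
Lower-right is two-thirds across and two-thirds down within the crop:
x = 439.88 + 2 × 1576.25/3 ≈ 1491; y = 0.00 + 2 × 1261.00/3 ≈ 841.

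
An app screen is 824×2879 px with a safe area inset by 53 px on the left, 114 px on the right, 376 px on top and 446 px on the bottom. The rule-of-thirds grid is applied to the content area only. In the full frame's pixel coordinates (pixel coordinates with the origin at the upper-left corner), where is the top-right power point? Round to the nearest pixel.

Content width = 824 − 53 − 114 = 657 px; content height = 2879 − 376 − 446 = 2057 px.
Top-right is two-thirds across and one-third down within the content area.
x = 53 + 2 × 657/3 = 53 + 438.00 ≈ 491
y = 376 + 1 × 2057/3 = 376 + 685.67 ≈ 1062

(491, 1062)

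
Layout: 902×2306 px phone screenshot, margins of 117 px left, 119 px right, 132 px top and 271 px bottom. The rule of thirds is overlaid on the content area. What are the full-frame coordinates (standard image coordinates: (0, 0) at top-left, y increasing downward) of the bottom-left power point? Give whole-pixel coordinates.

x = 339 px, y = 1401 px

Content width = 902 − 117 − 119 = 666 px; content height = 2306 − 132 − 271 = 1903 px.
Bottom-left is one-third across and two-thirds down within the content area.
x = 117 + 1 × 666/3 = 117 + 222.00 ≈ 339
y = 132 + 2 × 1903/3 = 132 + 1268.67 ≈ 1401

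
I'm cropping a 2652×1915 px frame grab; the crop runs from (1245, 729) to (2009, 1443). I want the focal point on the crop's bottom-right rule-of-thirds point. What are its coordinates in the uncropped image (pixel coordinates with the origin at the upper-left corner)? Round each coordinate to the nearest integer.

Crop width = 2009 − 1245 = 764 px; one third is 254.67 px.
Crop height = 1443 − 729 = 714 px; one third is 238.00 px.
The bottom-right point is two-thirds across and two-thirds down within the crop:
x = 1245 + 2 × 254.67 ≈ 1754; y = 729 + 2 × 238.00 ≈ 1205.

x = 1754 px, y = 1205 px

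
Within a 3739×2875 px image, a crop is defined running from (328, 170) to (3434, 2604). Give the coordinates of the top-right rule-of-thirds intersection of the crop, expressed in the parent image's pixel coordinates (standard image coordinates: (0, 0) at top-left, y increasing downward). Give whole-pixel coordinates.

x = 2399 px, y = 981 px

Crop width = 3434 − 328 = 3106 px; one third is 1035.33 px.
Crop height = 2604 − 170 = 2434 px; one third is 811.33 px.
The top-right point is two-thirds across and one-third down within the crop:
x = 328 + 2 × 1035.33 ≈ 2399; y = 170 + 1 × 811.33 ≈ 981.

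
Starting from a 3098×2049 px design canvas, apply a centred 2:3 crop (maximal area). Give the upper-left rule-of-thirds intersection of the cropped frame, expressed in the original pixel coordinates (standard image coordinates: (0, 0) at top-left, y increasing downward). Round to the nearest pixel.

3098/2049 > 2/3, so the 2:3 crop keeps the full height 2049 and trims width to 2049 × 2/3 = 1366.00 px.
Left offset = (3098 − 1366.00)/2 = 866.00 px; top offset = 0.
Upper-left is one-third across and one-third down within the crop:
x = 866.00 + 1 × 1366.00/3 ≈ 1321; y = 0.00 + 1 × 2049.00/3 ≈ 683.

(1321, 683)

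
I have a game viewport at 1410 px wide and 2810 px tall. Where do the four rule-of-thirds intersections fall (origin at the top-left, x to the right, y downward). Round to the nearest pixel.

One third of 1410 is 470; one third of 2810 is 936.67.
Vertical third lines at x = 470 and x = 940; horizontal third lines at y = 937 and y = 1873.

(470, 937), (940, 937), (470, 1873), (940, 1873)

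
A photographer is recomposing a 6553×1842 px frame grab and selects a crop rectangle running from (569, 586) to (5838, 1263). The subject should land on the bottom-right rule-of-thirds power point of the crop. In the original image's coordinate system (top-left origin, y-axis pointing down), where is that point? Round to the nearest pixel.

Crop width = 5838 − 569 = 5269 px; one third is 1756.33 px.
Crop height = 1263 − 586 = 677 px; one third is 225.67 px.
The bottom-right point is two-thirds across and two-thirds down within the crop:
x = 569 + 2 × 1756.33 ≈ 4082; y = 586 + 2 × 225.67 ≈ 1037.

x = 4082 px, y = 1037 px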